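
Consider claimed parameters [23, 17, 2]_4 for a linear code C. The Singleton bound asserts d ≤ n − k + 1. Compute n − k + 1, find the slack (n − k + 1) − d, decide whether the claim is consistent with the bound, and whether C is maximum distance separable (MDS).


Singleton RHS = n − k + 1 = 7, slack = 5, bound satisfied, not MDS.

Singleton bound: d ≤ n − k + 1.
Here n = 23, k = 17, so n − k + 1 = 7.
Given d = 2, check d ≤ 7: YES.
Slack = (n − k + 1) − d = 5.
The code is NOT MDS (slack = 5 > 0).
Description: the claimed parameters are [23, 17, 2]_4; such a code would be non-MDS.


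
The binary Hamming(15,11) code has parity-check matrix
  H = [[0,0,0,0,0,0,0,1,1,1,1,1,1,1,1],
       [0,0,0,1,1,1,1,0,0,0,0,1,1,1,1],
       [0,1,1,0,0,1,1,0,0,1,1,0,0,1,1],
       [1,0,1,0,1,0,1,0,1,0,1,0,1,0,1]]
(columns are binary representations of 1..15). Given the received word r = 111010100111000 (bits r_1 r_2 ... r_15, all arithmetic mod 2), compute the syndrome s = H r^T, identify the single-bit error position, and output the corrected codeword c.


s = (1, 1, 1, 1)^T, error position = 15, corrected codeword c = 111010100111001

Compute s = H r^T mod 2 one row at a time:
  s_1 = 0 + 0 + 1 + 1 + 1 + 0 + 0 + 0 = 3 ≡ 1 (mod 2).
  s_2 = 0 + 1 + 0 + 1 + 1 + 0 + 0 + 0 = 3 ≡ 1 (mod 2).
  s_3 = 1 + 1 + 0 + 1 + 1 + 1 + 0 + 0 = 5 ≡ 1 (mod 2).
  s_4 = 1 + 1 + 1 + 1 + 0 + 1 + 0 + 0 = 5 ≡ 1 (mod 2).
s = (1, 1, 1, 1)^T — this equals column 15 of H (binary 1111), so error is at position 15.
Correct: flip bit 15 of r = 111010100111000 to get c = 111010100111001.


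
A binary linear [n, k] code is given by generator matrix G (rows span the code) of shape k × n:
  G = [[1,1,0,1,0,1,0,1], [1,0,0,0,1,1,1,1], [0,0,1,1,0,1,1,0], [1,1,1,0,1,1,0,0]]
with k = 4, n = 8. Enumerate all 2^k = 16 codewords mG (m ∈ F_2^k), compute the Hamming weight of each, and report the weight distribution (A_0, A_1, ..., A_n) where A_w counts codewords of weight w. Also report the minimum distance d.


Weight distribution: A_0 = 1, A_1 = 1, A_4 = 7, A_5 = 7. Minimum distance d = 1.

Enumerate all 2^4 = 16 messages m ∈ F_2^4.
For each, compute codeword c = mG in F_2^8, then tally its weight.
  m = 0000 → c = 00000000, weight = 0.
  m = 1000 → c = 11010101, weight = 5.
  m = 0100 → c = 10001111, weight = 5.
  m = 1100 → c = 01011010, weight = 4.
  m = 0010 → c = 00110110, weight = 4.
  m = 1010 → c = 11100011, weight = 5.
  m = 0110 → c = 10111001, weight = 5.
  m = 1110 → c = 01101100, weight = 4.
  m = 0001 → c = 11101100, weight = 5.
  m = 1001 → c = 00111001, weight = 4.
  m = 0101 → c = 01100011, weight = 4.
  m = 1101 → c = 10110110, weight = 5.
  m = 0011 → c = 11011010, weight = 5.
  m = 1011 → c = 00001111, weight = 4.
  m = 0111 → c = 01010101, weight = 4.
  m = 1111 → c = 10000000, weight = 1.
Tally weights:
  weight 0: 1 codewords.
  weight 1: 1 codewords.
  weight 4: 7 codewords.
  weight 5: 7 codewords.
Minimum distance d = smallest w > 0 with A_w > 0 = 1.
Sanity: Σ A_w = 16 = 2^4 = 16 ✓.


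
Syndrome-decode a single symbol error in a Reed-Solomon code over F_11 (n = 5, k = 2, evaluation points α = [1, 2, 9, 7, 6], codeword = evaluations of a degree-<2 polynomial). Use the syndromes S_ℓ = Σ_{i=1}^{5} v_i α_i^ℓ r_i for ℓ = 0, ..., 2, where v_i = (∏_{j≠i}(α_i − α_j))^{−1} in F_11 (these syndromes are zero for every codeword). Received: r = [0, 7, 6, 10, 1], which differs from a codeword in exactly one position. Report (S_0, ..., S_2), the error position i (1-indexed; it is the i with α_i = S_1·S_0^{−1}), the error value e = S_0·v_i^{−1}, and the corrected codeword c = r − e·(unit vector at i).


S = (3, 6, 1), error at position 2, error magnitude e = 9, c = [0, 9, 6, 10, 1].

Step 1: column multipliers v_i = (∏_{j≠i}(α_i − α_j))^{−1} mod 11.
  i = 1 (α = 1): (1−2)(1−9)(1−7)(1−6) = (−1)·(−8)·(−6)·(−5) = 240 ≡ 9, so v_1 = 9^{−1} = 5 (mod 11).
  i = 2 (α = 2): (2−1)(2−9)(2−7)(2−6) = 1·(−7)·(−5)·(−4) = −140 ≡ 3, so v_2 = 3^{−1} = 4 (mod 11).
  i = 3 (α = 9): (9−1)(9−2)(9−7)(9−6) = 8·7·2·3 = 336 ≡ 6, so v_3 = 6^{−1} = 2 (mod 11).
  i = 4 (α = 7): (7−1)(7−2)(7−9)(7−6) = 6·5·(−2)·1 = −60 ≡ 6, so v_4 = 6^{−1} = 2 (mod 11).
  i = 5 (α = 6): (6−1)(6−2)(6−9)(6−7) = 5·4·(−3)·(−1) = 60 ≡ 5, so v_5 = 5^{−1} = 9 (mod 11).
  v = [5, 4, 2, 2, 9].
Step 2: syndromes of r = [0, 7, 6, 10, 1] (all sums mod 11).
  S_0 = Σ v_i r_i = 5·0 + 4·7 + 2·6 + 2·10 + 9·1 = 69 ≡ 3.
  S_1 = Σ v_i α_i r_i = 5·1·0 + 4·2·7 + 2·9·6 + 2·7·10 + 9·6·1 = 358 ≡ 6.
  α_i^2 mod 11 = [1, 4, 4, 5, 3].
  S_2 = Σ v_i α_i^2 r_i = 5·1·0 + 4·4·7 + 2·4·6 + 2·5·10 + 9·3·1 = 287 ≡ 1.
  S = (3, 6, 1) ≠ 0, so r is not a codeword (an error is present).
Step 3: locate the error. For a single error e at position i, S_ℓ = v_i·e·α_i^ℓ, so α_err = S_1/S_0.
  S_0^{−1} = 3^{−1} = 4 (mod 11), so α_err = 6·4 = 24 ≡ 2 = α_2. Error position i = 2.
  Consistency check: S_2/S_1 = 1·2 = 2 ≡ 2 = α_err ✓ (single-error assumption holds).
Step 4: error magnitude e = S_0/v_2 = S_0·∏_{j≠2}(α_2 − α_j) = 3·3 = 9 ≡ 9 (mod 11).
Step 5: correct position 2: c_2 = r_2 − e = 7 − 9 ≡ 9 (mod 11). Hence c = [0, 9, 6, 10, 1].
  Check: interpolating c through the α_i gives m(x) = 2 + 9·x (degree < 2) with m(α_i) = c_i for every i, so c is indeed a codeword.


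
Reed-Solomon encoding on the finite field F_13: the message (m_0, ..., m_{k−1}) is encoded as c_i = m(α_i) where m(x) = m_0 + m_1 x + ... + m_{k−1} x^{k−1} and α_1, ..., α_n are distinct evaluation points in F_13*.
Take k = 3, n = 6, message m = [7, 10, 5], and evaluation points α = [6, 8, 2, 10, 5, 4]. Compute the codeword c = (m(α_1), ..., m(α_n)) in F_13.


c = [0, 4, 8, 9, 0, 10]

Message polynomial: m(x) = 7 + 10·x + 5·x^2 (mod 13).
For each evaluation point α_i, compute m(α_i) mod 13:
  α_1 = 6: Horner steps 5 → 1 → 0, so m(6) = 0.
  α_2 = 8: Horner steps 5 → 11 → 4, so m(8) = 4.
  α_3 = 2: Horner steps 5 → 7 → 8, so m(2) = 8.
  α_4 = 10: Horner steps 5 → 8 → 9, so m(10) = 9.
  α_5 = 5: Horner steps 5 → 9 → 0, so m(5) = 0.
  α_6 = 4: Horner steps 5 → 4 → 10, so m(4) = 10.
Codeword c = [0, 4, 8, 9, 0, 10] ∈ F_13^6.


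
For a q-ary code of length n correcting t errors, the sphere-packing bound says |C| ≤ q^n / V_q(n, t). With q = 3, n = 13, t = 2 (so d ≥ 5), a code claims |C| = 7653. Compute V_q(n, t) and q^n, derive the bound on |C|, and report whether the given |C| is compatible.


V_q(n, t) = 339, q^n = 1594323, Hamming bound = 4703, |C| = 7653 > bound (violated).

Step 1: Compute V_q(n, t) = Σ_{j=0}^2 C(n, j) (q−1)^j.
  j = 0: C(13,0)·(2)^0 = 1·1 = 1.
  j = 1: C(13,1)·(2)^1 = 13·2 = 26.
  j = 2: C(13,2)·(2)^2 = 78·4 = 312.
  V_q(n, t) = 1 + 26 + 312 = 339.
Step 2: q^n = 3^13 = 1594323.
Step 3: Hamming bound ⌊q^n / V_q(n,t)⌋ = ⌊1594323/339⌋ = 4703.
Step 4: Compare |C| = 7653 to 4703: violated.
The claimed |C| lies above the Hamming bound, so no 3-ary code of length 13 with d ≥ 5 can have 7653 codewords.


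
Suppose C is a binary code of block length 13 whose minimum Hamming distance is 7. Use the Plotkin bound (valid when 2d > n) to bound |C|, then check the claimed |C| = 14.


Plotkin bound M ≤ 14; given |C| = 14 ≤ bound (satisfied).

Check applicability: 2d = 14, n = 13.
2d − n = 1 > 0, so Plotkin applies.
Compute d/(2d−n) = 7/1 ≈ 7.0000.
⌊d/(2d−n)⌋ = 7.
Plotkin bound: M ≤ 2·7 = 14.
Given |C| = 14, check: satisfied.
This |C| is at the Plotkin bound.


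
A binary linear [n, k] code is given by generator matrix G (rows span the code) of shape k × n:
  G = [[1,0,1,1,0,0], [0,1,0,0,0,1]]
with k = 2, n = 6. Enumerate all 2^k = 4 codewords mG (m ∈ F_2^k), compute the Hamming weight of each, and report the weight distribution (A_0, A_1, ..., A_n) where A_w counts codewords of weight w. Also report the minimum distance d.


Weight distribution: A_0 = 1, A_2 = 1, A_3 = 1, A_5 = 1. Minimum distance d = 2.

Enumerate all 2^2 = 4 messages m ∈ F_2^2.
For each, compute codeword c = mG in F_2^6, then tally its weight.
  m = 00 → c = 000000, weight = 0.
  m = 10 → c = 101100, weight = 3.
  m = 01 → c = 010001, weight = 2.
  m = 11 → c = 111101, weight = 5.
Tally weights:
  weight 0: 1 codewords.
  weight 2: 1 codewords.
  weight 3: 1 codewords.
  weight 5: 1 codewords.
Minimum distance d = smallest w > 0 with A_w > 0 = 2.
Sanity: Σ A_w = 4 = 2^2 = 4 ✓.


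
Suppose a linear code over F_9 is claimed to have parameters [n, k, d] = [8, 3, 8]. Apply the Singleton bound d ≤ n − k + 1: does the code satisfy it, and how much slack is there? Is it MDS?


Singleton RHS = n − k + 1 = 6, slack = -2, bound violated (no such code; not MDS).

Singleton bound: d ≤ n − k + 1.
Here n = 8, k = 3, so n − k + 1 = 6.
Given d = 8, check d ≤ 6: NO.
Slack = (n − k + 1) − d = -2.
The slack is negative: d = 8 exceeds n − k + 1 = 6 by 2, so the Singleton bound is violated and no linear [8, 3, 8]_9 code can exist. In particular it is not MDS (MDS requires d = n − k + 1 exactly).
Description: the claimed parameters are [8, 3, 8]_9; such a code would be impossible (violates the Singleton bound).


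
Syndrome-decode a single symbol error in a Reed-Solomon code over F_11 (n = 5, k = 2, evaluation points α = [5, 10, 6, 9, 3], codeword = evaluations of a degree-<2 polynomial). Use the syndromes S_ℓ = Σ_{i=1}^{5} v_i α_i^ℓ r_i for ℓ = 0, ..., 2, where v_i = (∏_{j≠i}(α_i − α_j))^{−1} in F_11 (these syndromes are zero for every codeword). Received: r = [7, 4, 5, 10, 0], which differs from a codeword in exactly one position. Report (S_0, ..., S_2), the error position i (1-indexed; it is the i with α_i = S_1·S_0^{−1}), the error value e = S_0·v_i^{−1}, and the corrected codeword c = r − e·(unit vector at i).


S = (5, 6, 5), error at position 2, error magnitude e = 7, c = [7, 8, 5, 10, 0].

Step 1: column multipliers v_i = (∏_{j≠i}(α_i − α_j))^{−1} mod 11.
  i = 1 (α = 5): (5−10)(5−6)(5−9)(5−3) = (−5)·(−1)·(−4)·2 = −40 ≡ 4, so v_1 = 4^{−1} = 3 (mod 11).
  i = 2 (α = 10): (10−5)(10−6)(10−9)(10−3) = 5·4·1·7 = 140 ≡ 8, so v_2 = 8^{−1} = 7 (mod 11).
  i = 3 (α = 6): (6−5)(6−10)(6−9)(6−3) = 1·(−4)·(−3)·3 = 36 ≡ 3, so v_3 = 3^{−1} = 4 (mod 11).
  i = 4 (α = 9): (9−5)(9−10)(9−6)(9−3) = 4·(−1)·3·6 = −72 ≡ 5, so v_4 = 5^{−1} = 9 (mod 11).
  i = 5 (α = 3): (3−5)(3−10)(3−6)(3−9) = (−2)·(−7)·(−3)·(−6) = 252 ≡ 10, so v_5 = 10^{−1} = 10 (mod 11).
  v = [3, 7, 4, 9, 10].
Step 2: syndromes of r = [7, 4, 5, 10, 0] (all sums mod 11).
  S_0 = Σ v_i r_i = 3·7 + 7·4 + 4·5 + 9·10 + 10·0 = 159 ≡ 5.
  S_1 = Σ v_i α_i r_i = 3·5·7 + 7·10·4 + 4·6·5 + 9·9·10 + 10·3·0 = 1315 ≡ 6.
  α_i^2 mod 11 = [3, 1, 3, 4, 9].
  S_2 = Σ v_i α_i^2 r_i = 3·3·7 + 7·1·4 + 4·3·5 + 9·4·10 + 10·9·0 = 511 ≡ 5.
  S = (5, 6, 5) ≠ 0, so r is not a codeword (an error is present).
Step 3: locate the error. For a single error e at position i, S_ℓ = v_i·e·α_i^ℓ, so α_err = S_1/S_0.
  S_0^{−1} = 5^{−1} = 9 (mod 11), so α_err = 6·9 = 54 ≡ 10 = α_2. Error position i = 2.
  Consistency check: S_2/S_1 = 5·2 = 10 ≡ 10 = α_err ✓ (single-error assumption holds).
Step 4: error magnitude e = S_0/v_2 = S_0·∏_{j≠2}(α_2 − α_j) = 5·8 = 40 ≡ 7 (mod 11).
Step 5: correct position 2: c_2 = r_2 − e = 4 − 7 ≡ 8 (mod 11). Hence c = [7, 8, 5, 10, 0].
  Check: interpolating c through the α_i gives m(x) = 6 + 9·x (degree < 2) with m(α_i) = c_i for every i, so c is indeed a codeword.


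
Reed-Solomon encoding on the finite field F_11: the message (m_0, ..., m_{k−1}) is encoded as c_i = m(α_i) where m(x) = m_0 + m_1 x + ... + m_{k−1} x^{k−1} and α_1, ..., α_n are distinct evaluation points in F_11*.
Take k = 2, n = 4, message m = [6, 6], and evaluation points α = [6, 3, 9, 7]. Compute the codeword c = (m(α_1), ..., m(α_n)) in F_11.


c = [9, 2, 5, 4]

Message polynomial: m(x) = 6 + 6·x (mod 11).
For each evaluation point α_i, compute m(α_i) mod 11:
  α_1 = 6: Horner steps 6 → 9, so m(6) = 9.
  α_2 = 3: Horner steps 6 → 2, so m(3) = 2.
  α_3 = 9: Horner steps 6 → 5, so m(9) = 5.
  α_4 = 7: Horner steps 6 → 4, so m(7) = 4.
Codeword c = [9, 2, 5, 4] ∈ F_11^4.


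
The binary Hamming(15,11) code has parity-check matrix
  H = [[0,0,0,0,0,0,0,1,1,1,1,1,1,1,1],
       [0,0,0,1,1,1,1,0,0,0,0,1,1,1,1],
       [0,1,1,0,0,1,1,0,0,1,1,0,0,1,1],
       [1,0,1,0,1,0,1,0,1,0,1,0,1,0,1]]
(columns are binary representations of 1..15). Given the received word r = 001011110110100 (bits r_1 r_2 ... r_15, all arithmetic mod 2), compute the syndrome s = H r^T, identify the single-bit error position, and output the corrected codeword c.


s = (0, 0, 1, 1)^T, error position = 3, corrected codeword c = 000011110110100

Compute s = H r^T mod 2 one row at a time:
  s_1 = 1 + 0 + 1 + 1 + 0 + 1 + 0 + 0 = 4 ≡ 0 (mod 2).
  s_2 = 0 + 1 + 1 + 1 + 0 + 1 + 0 + 0 = 4 ≡ 0 (mod 2).
  s_3 = 0 + 1 + 1 + 1 + 1 + 1 + 0 + 0 = 5 ≡ 1 (mod 2).
  s_4 = 0 + 1 + 1 + 1 + 0 + 1 + 1 + 0 = 5 ≡ 1 (mod 2).
s = (0, 0, 1, 1)^T — this equals column 3 of H (binary 0011), so error is at position 3.
Correct: flip bit 3 of r = 001011110110100 to get c = 000011110110100.


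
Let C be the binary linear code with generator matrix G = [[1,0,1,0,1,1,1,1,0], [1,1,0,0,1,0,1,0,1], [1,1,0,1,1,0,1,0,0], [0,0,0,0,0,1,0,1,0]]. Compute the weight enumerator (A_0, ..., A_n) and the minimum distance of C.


Weight distribution: A_0 = 1, A_2 = 2, A_3 = 2, A_4 = 2, A_5 = 4, A_6 = 2, A_7 = 2, A_8 = 1. Minimum distance d = 2.

Enumerate all 2^4 = 16 messages m ∈ F_2^4.
For each, compute codeword c = mG in F_2^9, then tally its weight.
  m = 0000 → c = 000000000, weight = 0.
  m = 1000 → c = 101011110, weight = 6.
  m = 0100 → c = 110010101, weight = 5.
  m = 1100 → c = 011001011, weight = 5.
  m = 0010 → c = 110110100, weight = 5.
  m = 1010 → c = 011101010, weight = 5.
  m = 0110 → c = 000100001, weight = 2.
  m = 1110 → c = 101111111, weight = 8.
  m = 0001 → c = 000001010, weight = 2.
  m = 1001 → c = 101010100, weight = 4.
  m = 0101 → c = 110011111, weight = 7.
  m = 1101 → c = 011000001, weight = 3.
  m = 0011 → c = 110111110, weight = 7.
  m = 1011 → c = 011100000, weight = 3.
  m = 0111 → c = 000101011, weight = 4.
  m = 1111 → c = 101110101, weight = 6.
Tally weights:
  weight 0: 1 codewords.
  weight 2: 2 codewords.
  weight 3: 2 codewords.
  weight 4: 2 codewords.
  weight 5: 4 codewords.
  weight 6: 2 codewords.
  weight 7: 2 codewords.
  weight 8: 1 codewords.
Minimum distance d = smallest w > 0 with A_w > 0 = 2.
Sanity: Σ A_w = 16 = 2^4 = 16 ✓.


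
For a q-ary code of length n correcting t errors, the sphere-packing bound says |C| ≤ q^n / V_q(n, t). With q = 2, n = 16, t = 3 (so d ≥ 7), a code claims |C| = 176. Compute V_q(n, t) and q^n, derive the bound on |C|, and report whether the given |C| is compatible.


V_q(n, t) = 697, q^n = 65536, Hamming bound = 94, |C| = 176 > bound (violated).

Step 1: Compute V_q(n, t) = Σ_{j=0}^3 C(n, j) (q−1)^j.
  j = 0: C(16,0)·(1)^0 = 1·1 = 1.
  j = 1: C(16,1)·(1)^1 = 16·1 = 16.
  j = 2: C(16,2)·(1)^2 = 120·1 = 120.
  j = 3: C(16,3)·(1)^3 = 560·1 = 560.
  V_q(n, t) = 1 + 16 + 120 + 560 = 697.
Step 2: q^n = 2^16 = 65536.
Step 3: Hamming bound ⌊q^n / V_q(n,t)⌋ = ⌊65536/697⌋ = 94.
Step 4: Compare |C| = 176 to 94: violated.
The claimed |C| lies above the Hamming bound, so no 2-ary code of length 16 with d ≥ 7 can have 176 codewords.


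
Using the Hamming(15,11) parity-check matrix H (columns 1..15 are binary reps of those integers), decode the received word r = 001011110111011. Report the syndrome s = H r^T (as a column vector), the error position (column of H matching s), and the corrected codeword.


s = (0, 0, 1, 1)^T, error position = 3, corrected codeword c = 000011110111011

Compute s = H r^T mod 2 one row at a time:
  s_1 = 1 + 0 + 1 + 1 + 1 + 0 + 1 + 1 = 6 ≡ 0 (mod 2).
  s_2 = 0 + 1 + 1 + 1 + 1 + 0 + 1 + 1 = 6 ≡ 0 (mod 2).
  s_3 = 0 + 1 + 1 + 1 + 1 + 1 + 1 + 1 = 7 ≡ 1 (mod 2).
  s_4 = 0 + 1 + 1 + 1 + 0 + 1 + 0 + 1 = 5 ≡ 1 (mod 2).
s = (0, 0, 1, 1)^T — this equals column 3 of H (binary 0011), so error is at position 3.
Correct: flip bit 3 of r = 001011110111011 to get c = 000011110111011.


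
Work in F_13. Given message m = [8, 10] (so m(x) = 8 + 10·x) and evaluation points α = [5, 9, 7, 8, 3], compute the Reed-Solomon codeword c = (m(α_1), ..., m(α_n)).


c = [6, 7, 0, 10, 12]

Message polynomial: m(x) = 8 + 10·x (mod 13).
For each evaluation point α_i, compute m(α_i) mod 13:
  α_1 = 5: Horner steps 10 → 6, so m(5) = 6.
  α_2 = 9: Horner steps 10 → 7, so m(9) = 7.
  α_3 = 7: Horner steps 10 → 0, so m(7) = 0.
  α_4 = 8: Horner steps 10 → 10, so m(8) = 10.
  α_5 = 3: Horner steps 10 → 12, so m(3) = 12.
Codeword c = [6, 7, 0, 10, 12] ∈ F_13^5.


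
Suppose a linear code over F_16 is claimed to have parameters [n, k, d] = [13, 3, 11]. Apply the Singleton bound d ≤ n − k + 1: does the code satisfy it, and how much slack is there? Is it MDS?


Singleton RHS = n − k + 1 = 11, slack = 0, bound satisfied, MDS.

Singleton bound: d ≤ n − k + 1.
Here n = 13, k = 3, so n − k + 1 = 11.
Given d = 11, check d ≤ 11: YES.
Slack = (n − k + 1) − d = 0.
The code is MDS (slack = 0).
Description: the claimed parameters are [13, 3, 11]_16; such a code would be MDS (meets Singleton bound).


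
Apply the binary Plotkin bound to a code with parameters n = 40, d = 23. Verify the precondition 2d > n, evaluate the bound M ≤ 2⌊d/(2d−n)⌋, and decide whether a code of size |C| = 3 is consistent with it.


Plotkin bound M ≤ 6; given |C| = 3 ≤ bound (satisfied).

Check applicability: 2d = 46, n = 40.
2d − n = 6 > 0, so Plotkin applies.
Compute d/(2d−n) = 23/6 ≈ 3.8333.
⌊d/(2d−n)⌋ = 3.
Plotkin bound: M ≤ 2·3 = 6.
Given |C| = 3, check: satisfied.
This |C| is below the Plotkin bound.


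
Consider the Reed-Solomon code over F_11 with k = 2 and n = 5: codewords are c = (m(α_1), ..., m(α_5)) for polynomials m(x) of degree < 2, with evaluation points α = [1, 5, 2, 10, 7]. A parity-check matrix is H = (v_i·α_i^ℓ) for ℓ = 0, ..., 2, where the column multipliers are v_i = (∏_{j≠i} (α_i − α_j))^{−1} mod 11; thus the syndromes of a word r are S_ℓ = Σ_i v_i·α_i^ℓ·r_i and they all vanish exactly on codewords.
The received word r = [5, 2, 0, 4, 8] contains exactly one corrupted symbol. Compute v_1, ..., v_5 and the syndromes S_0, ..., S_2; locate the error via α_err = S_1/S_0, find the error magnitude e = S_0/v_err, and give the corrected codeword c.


S = (5, 3, 4), error at position 2, error magnitude e = 6, c = [5, 7, 0, 4, 8].

Step 1: column multipliers v_i = (∏_{j≠i}(α_i − α_j))^{−1} mod 11.
  i = 1 (α = 1): (1−5)(1−2)(1−10)(1−7) = (−4)·(−1)·(−9)·(−6) = 216 ≡ 7, so v_1 = 7^{−1} = 8 (mod 11).
  i = 2 (α = 5): (5−1)(5−2)(5−10)(5−7) = 4·3·(−5)·(−2) = 120 ≡ 10, so v_2 = 10^{−1} = 10 (mod 11).
  i = 3 (α = 2): (2−1)(2−5)(2−10)(2−7) = 1·(−3)·(−8)·(−5) = −120 ≡ 1, so v_3 = 1^{−1} = 1 (mod 11).
  i = 4 (α = 10): (10−1)(10−5)(10−2)(10−7) = 9·5·8·3 = 1080 ≡ 2, so v_4 = 2^{−1} = 6 (mod 11).
  i = 5 (α = 7): (7−1)(7−5)(7−2)(7−10) = 6·2·5·(−3) = −180 ≡ 7, so v_5 = 7^{−1} = 8 (mod 11).
  v = [8, 10, 1, 6, 8].
Step 2: syndromes of r = [5, 2, 0, 4, 8] (all sums mod 11).
  S_0 = Σ v_i r_i = 8·5 + 10·2 + 1·0 + 6·4 + 8·8 = 148 ≡ 5.
  S_1 = Σ v_i α_i r_i = 8·1·5 + 10·5·2 + 1·2·0 + 6·10·4 + 8·7·8 = 828 ≡ 3.
  α_i^2 mod 11 = [1, 3, 4, 1, 5].
  S_2 = Σ v_i α_i^2 r_i = 8·1·5 + 10·3·2 + 1·4·0 + 6·1·4 + 8·5·8 = 444 ≡ 4.
  S = (5, 3, 4) ≠ 0, so r is not a codeword (an error is present).
Step 3: locate the error. For a single error e at position i, S_ℓ = v_i·e·α_i^ℓ, so α_err = S_1/S_0.
  S_0^{−1} = 5^{−1} = 9 (mod 11), so α_err = 3·9 = 27 ≡ 5 = α_2. Error position i = 2.
  Consistency check: S_2/S_1 = 4·4 = 16 ≡ 5 = α_err ✓ (single-error assumption holds).
Step 4: error magnitude e = S_0/v_2 = S_0·∏_{j≠2}(α_2 − α_j) = 5·10 = 50 ≡ 6 (mod 11).
Step 5: correct position 2: c_2 = r_2 − e = 2 − 6 ≡ 7 (mod 11). Hence c = [5, 7, 0, 4, 8].
  Check: interpolating c through the α_i gives m(x) = 10 + 6·x (degree < 2) with m(α_i) = c_i for every i, so c is indeed a codeword.


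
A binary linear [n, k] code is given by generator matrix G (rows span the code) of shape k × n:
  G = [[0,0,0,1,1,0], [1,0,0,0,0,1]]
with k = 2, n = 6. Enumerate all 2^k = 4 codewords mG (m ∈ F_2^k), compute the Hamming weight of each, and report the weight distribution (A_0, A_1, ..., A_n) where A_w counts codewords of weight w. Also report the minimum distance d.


Weight distribution: A_0 = 1, A_2 = 2, A_4 = 1. Minimum distance d = 2.

Enumerate all 2^2 = 4 messages m ∈ F_2^2.
For each, compute codeword c = mG in F_2^6, then tally its weight.
  m = 00 → c = 000000, weight = 0.
  m = 10 → c = 000110, weight = 2.
  m = 01 → c = 100001, weight = 2.
  m = 11 → c = 100111, weight = 4.
Tally weights:
  weight 0: 1 codewords.
  weight 2: 2 codewords.
  weight 4: 1 codewords.
Minimum distance d = smallest w > 0 with A_w > 0 = 2.
Sanity: Σ A_w = 4 = 2^2 = 4 ✓.


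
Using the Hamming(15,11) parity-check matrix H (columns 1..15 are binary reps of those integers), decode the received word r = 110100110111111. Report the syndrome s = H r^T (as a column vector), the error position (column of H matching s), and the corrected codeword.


s = (1, 0, 0, 1)^T, error position = 9, corrected codeword c = 110100111111111

Compute s = H r^T mod 2 one row at a time:
  s_1 = 1 + 0 + 1 + 1 + 1 + 1 + 1 + 1 = 7 ≡ 1 (mod 2).
  s_2 = 1 + 0 + 0 + 1 + 1 + 1 + 1 + 1 = 6 ≡ 0 (mod 2).
  s_3 = 1 + 0 + 0 + 1 + 1 + 1 + 1 + 1 = 6 ≡ 0 (mod 2).
  s_4 = 1 + 0 + 0 + 1 + 0 + 1 + 1 + 1 = 5 ≡ 1 (mod 2).
s = (1, 0, 0, 1)^T — this equals column 9 of H (binary 1001), so error is at position 9.
Correct: flip bit 9 of r = 110100110111111 to get c = 110100111111111.


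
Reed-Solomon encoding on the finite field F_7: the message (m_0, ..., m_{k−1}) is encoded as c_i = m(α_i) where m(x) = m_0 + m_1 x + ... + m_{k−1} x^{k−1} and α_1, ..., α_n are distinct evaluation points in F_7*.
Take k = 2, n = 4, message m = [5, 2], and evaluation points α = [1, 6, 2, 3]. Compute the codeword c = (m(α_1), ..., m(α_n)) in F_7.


c = [0, 3, 2, 4]

Message polynomial: m(x) = 5 + 2·x (mod 7).
For each evaluation point α_i, compute m(α_i) mod 7:
  α_1 = 1: Horner steps 2 → 0, so m(1) = 0.
  α_2 = 6: Horner steps 2 → 3, so m(6) = 3.
  α_3 = 2: Horner steps 2 → 2, so m(2) = 2.
  α_4 = 3: Horner steps 2 → 4, so m(3) = 4.
Codeword c = [0, 3, 2, 4] ∈ F_7^4.


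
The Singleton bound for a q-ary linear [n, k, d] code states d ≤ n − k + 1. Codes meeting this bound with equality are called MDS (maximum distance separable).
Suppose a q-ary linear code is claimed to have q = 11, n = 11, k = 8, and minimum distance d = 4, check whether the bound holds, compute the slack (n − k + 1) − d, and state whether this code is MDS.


Singleton RHS = n − k + 1 = 4, slack = 0, bound satisfied, MDS.

Singleton bound: d ≤ n − k + 1.
Here n = 11, k = 8, so n − k + 1 = 4.
Given d = 4, check d ≤ 4: YES.
Slack = (n − k + 1) − d = 0.
The code is MDS (slack = 0).
Description: the claimed parameters are [11, 8, 4]_11; such a code would be MDS (meets Singleton bound).


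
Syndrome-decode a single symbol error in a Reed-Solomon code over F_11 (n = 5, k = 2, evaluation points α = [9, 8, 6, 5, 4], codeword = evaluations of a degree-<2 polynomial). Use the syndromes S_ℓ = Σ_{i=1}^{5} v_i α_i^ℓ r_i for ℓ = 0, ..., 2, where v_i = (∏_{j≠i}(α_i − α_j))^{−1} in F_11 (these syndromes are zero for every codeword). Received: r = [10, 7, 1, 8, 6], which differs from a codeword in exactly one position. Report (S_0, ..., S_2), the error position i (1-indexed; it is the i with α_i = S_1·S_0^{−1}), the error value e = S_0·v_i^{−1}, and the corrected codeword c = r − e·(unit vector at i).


S = (1, 5, 3), error at position 4, error magnitude e = 10, c = [10, 7, 1, 9, 6].

Step 1: column multipliers v_i = (∏_{j≠i}(α_i − α_j))^{−1} mod 11.
  i = 1 (α = 9): (9−8)(9−6)(9−5)(9−4) = 1·3·4·5 = 60 ≡ 5, so v_1 = 5^{−1} = 9 (mod 11).
  i = 2 (α = 8): (8−9)(8−6)(8−5)(8−4) = (−1)·2·3·4 = −24 ≡ 9, so v_2 = 9^{−1} = 5 (mod 11).
  i = 3 (α = 6): (6−9)(6−8)(6−5)(6−4) = (−3)·(−2)·1·2 = 12 ≡ 1, so v_3 = 1^{−1} = 1 (mod 11).
  i = 4 (α = 5): (5−9)(5−8)(5−6)(5−4) = (−4)·(−3)·(−1)·1 = −12 ≡ 10, so v_4 = 10^{−1} = 10 (mod 11).
  i = 5 (α = 4): (4−9)(4−8)(4−6)(4−5) = (−5)·(−4)·(−2)·(−1) = 40 ≡ 7, so v_5 = 7^{−1} = 8 (mod 11).
  v = [9, 5, 1, 10, 8].
Step 2: syndromes of r = [10, 7, 1, 8, 6] (all sums mod 11).
  S_0 = Σ v_i r_i = 9·10 + 5·7 + 1·1 + 10·8 + 8·6 = 254 ≡ 1.
  S_1 = Σ v_i α_i r_i = 9·9·10 + 5·8·7 + 1·6·1 + 10·5·8 + 8·4·6 = 1688 ≡ 5.
  α_i^2 mod 11 = [4, 9, 3, 3, 5].
  S_2 = Σ v_i α_i^2 r_i = 9·4·10 + 5·9·7 + 1·3·1 + 10·3·8 + 8·5·6 = 1158 ≡ 3.
  S = (1, 5, 3) ≠ 0, so r is not a codeword (an error is present).
Step 3: locate the error. For a single error e at position i, S_ℓ = v_i·e·α_i^ℓ, so α_err = S_1/S_0.
  S_0^{−1} = 1^{−1} = 1 (mod 11), so α_err = 5·1 = 5 ≡ 5 = α_4. Error position i = 4.
  Consistency check: S_2/S_1 = 3·9 = 27 ≡ 5 = α_err ✓ (single-error assumption holds).
Step 4: error magnitude e = S_0/v_4 = S_0·∏_{j≠4}(α_4 − α_j) = 1·10 = 10 ≡ 10 (mod 11).
Step 5: correct position 4: c_4 = r_4 − e = 8 − 10 ≡ 9 (mod 11). Hence c = [10, 7, 1, 9, 6].
  Check: interpolating c through the α_i gives m(x) = 5 + 3·x (degree < 2) with m(α_i) = c_i for every i, so c is indeed a codeword.


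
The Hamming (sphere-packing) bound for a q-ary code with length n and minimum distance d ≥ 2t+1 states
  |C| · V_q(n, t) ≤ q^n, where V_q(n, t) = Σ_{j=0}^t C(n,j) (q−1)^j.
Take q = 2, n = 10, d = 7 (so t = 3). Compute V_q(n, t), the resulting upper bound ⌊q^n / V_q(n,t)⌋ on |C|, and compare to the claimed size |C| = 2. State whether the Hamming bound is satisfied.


V_q(n, t) = 176, q^n = 1024, Hamming bound = 5, |C| = 2 ≤ bound (satisfied).

Step 1: Compute V_q(n, t) = Σ_{j=0}^3 C(n, j) (q−1)^j.
  j = 0: C(10,0)·(1)^0 = 1·1 = 1.
  j = 1: C(10,1)·(1)^1 = 10·1 = 10.
  j = 2: C(10,2)·(1)^2 = 45·1 = 45.
  j = 3: C(10,3)·(1)^3 = 120·1 = 120.
  V_q(n, t) = 1 + 10 + 45 + 120 = 176.
Step 2: q^n = 2^10 = 1024.
Step 3: Hamming bound ⌊q^n / V_q(n,t)⌋ = ⌊1024/176⌋ = 5.
Step 4: Compare |C| = 2 to 5: satisfied.
The claimed |C| lies below the Hamming bound.


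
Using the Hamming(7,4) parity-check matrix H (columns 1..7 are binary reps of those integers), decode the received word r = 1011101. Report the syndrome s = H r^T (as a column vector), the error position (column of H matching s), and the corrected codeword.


s = (1, 0, 0)^T, error position = 4, corrected codeword c = 1010101

Compute s = H r^T mod 2 one row at a time:
  s_1 = 1 + 1 + 0 + 1 = 3 ≡ 1 (mod 2).
  s_2 = 0 + 1 + 0 + 1 = 2 ≡ 0 (mod 2).
  s_3 = 1 + 1 + 1 + 1 = 4 ≡ 0 (mod 2).
s = (1, 0, 0)^T — this equals column 4 of H (binary 100), so error is at position 4.
Correct: flip bit 4 of r = 1011101 to get c = 1010101.


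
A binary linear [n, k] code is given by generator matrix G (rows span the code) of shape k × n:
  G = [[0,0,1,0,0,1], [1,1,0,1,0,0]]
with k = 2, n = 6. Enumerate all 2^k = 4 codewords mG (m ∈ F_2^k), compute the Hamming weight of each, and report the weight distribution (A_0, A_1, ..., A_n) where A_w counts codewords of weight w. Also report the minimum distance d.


Weight distribution: A_0 = 1, A_2 = 1, A_3 = 1, A_5 = 1. Minimum distance d = 2.

Enumerate all 2^2 = 4 messages m ∈ F_2^2.
For each, compute codeword c = mG in F_2^6, then tally its weight.
  m = 00 → c = 000000, weight = 0.
  m = 10 → c = 001001, weight = 2.
  m = 01 → c = 110100, weight = 3.
  m = 11 → c = 111101, weight = 5.
Tally weights:
  weight 0: 1 codewords.
  weight 2: 1 codewords.
  weight 3: 1 codewords.
  weight 5: 1 codewords.
Minimum distance d = smallest w > 0 with A_w > 0 = 2.
Sanity: Σ A_w = 4 = 2^2 = 4 ✓.


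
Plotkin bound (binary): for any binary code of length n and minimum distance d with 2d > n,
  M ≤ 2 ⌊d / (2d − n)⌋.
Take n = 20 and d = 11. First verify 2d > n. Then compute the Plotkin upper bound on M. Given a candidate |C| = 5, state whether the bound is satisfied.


Plotkin bound M ≤ 10; given |C| = 5 ≤ bound (satisfied).

Check applicability: 2d = 22, n = 20.
2d − n = 2 > 0, so Plotkin applies.
Compute d/(2d−n) = 11/2 ≈ 5.5000.
⌊d/(2d−n)⌋ = 5.
Plotkin bound: M ≤ 2·5 = 10.
Given |C| = 5, check: satisfied.
This |C| is below the Plotkin bound.


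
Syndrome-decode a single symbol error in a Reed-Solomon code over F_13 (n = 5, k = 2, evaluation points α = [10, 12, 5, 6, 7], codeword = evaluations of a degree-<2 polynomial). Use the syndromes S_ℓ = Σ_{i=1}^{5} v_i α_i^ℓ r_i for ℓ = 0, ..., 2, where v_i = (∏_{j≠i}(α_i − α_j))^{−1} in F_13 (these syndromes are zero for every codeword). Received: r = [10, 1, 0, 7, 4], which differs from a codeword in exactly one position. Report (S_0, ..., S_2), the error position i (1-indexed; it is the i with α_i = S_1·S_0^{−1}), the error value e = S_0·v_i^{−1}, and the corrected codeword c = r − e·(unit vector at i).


S = (9, 2, 12), error at position 4, error magnitude e = 5, c = [10, 1, 0, 2, 4].

Step 1: column multipliers v_i = (∏_{j≠i}(α_i − α_j))^{−1} mod 13.
  i = 1 (α = 10): (10−12)(10−5)(10−6)(10−7) = (−2)·5·4·3 = −120 ≡ 10, so v_1 = 10^{−1} = 4 (mod 13).
  i = 2 (α = 12): (12−10)(12−5)(12−6)(12−7) = 2·7·6·5 = 420 ≡ 4, so v_2 = 4^{−1} = 10 (mod 13).
  i = 3 (α = 5): (5−10)(5−12)(5−6)(5−7) = (−5)·(−7)·(−1)·(−2) = 70 ≡ 5, so v_3 = 5^{−1} = 8 (mod 13).
  i = 4 (α = 6): (6−10)(6−12)(6−5)(6−7) = (−4)·(−6)·1·(−1) = −24 ≡ 2, so v_4 = 2^{−1} = 7 (mod 13).
  i = 5 (α = 7): (7−10)(7−12)(7−5)(7−6) = (−3)·(−5)·2·1 = 30 ≡ 4, so v_5 = 4^{−1} = 10 (mod 13).
  v = [4, 10, 8, 7, 10].
Step 2: syndromes of r = [10, 1, 0, 7, 4] (all sums mod 13).
  S_0 = Σ v_i r_i = 4·10 + 10·1 + 8·0 + 7·7 + 10·4 = 139 ≡ 9.
  S_1 = Σ v_i α_i r_i = 4·10·10 + 10·12·1 + 8·5·0 + 7·6·7 + 10·7·4 = 1094 ≡ 2.
  α_i^2 mod 13 = [9, 1, 12, 10, 10].
  S_2 = Σ v_i α_i^2 r_i = 4·9·10 + 10·1·1 + 8·12·0 + 7·10·7 + 10·10·4 = 1260 ≡ 12.
  S = (9, 2, 12) ≠ 0, so r is not a codeword (an error is present).
Step 3: locate the error. For a single error e at position i, S_ℓ = v_i·e·α_i^ℓ, so α_err = S_1/S_0.
  S_0^{−1} = 9^{−1} = 3 (mod 13), so α_err = 2·3 = 6 ≡ 6 = α_4. Error position i = 4.
  Consistency check: S_2/S_1 = 12·7 = 84 ≡ 6 = α_err ✓ (single-error assumption holds).
Step 4: error magnitude e = S_0/v_4 = S_0·∏_{j≠4}(α_4 − α_j) = 9·2 = 18 ≡ 5 (mod 13).
Step 5: correct position 4: c_4 = r_4 − e = 7 − 5 ≡ 2 (mod 13). Hence c = [10, 1, 0, 2, 4].
  Check: interpolating c through the α_i gives m(x) = 3 + 2·x (degree < 2) with m(α_i) = c_i for every i, so c is indeed a codeword.


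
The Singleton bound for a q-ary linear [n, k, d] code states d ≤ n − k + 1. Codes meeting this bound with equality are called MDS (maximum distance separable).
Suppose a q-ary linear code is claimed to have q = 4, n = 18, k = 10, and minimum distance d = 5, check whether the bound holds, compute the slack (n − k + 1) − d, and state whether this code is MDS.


Singleton RHS = n − k + 1 = 9, slack = 4, bound satisfied, not MDS.

Singleton bound: d ≤ n − k + 1.
Here n = 18, k = 10, so n − k + 1 = 9.
Given d = 5, check d ≤ 9: YES.
Slack = (n − k + 1) − d = 4.
The code is NOT MDS (slack = 4 > 0).
Description: the claimed parameters are [18, 10, 5]_4; such a code would be non-MDS.


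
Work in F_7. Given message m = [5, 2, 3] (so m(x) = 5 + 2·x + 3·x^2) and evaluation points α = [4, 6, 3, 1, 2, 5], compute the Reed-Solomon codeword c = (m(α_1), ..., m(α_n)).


c = [5, 6, 3, 3, 0, 6]

Message polynomial: m(x) = 5 + 2·x + 3·x^2 (mod 7).
For each evaluation point α_i, compute m(α_i) mod 7:
  α_1 = 4: Horner steps 3 → 0 → 5, so m(4) = 5.
  α_2 = 6: Horner steps 3 → 6 → 6, so m(6) = 6.
  α_3 = 3: Horner steps 3 → 4 → 3, so m(3) = 3.
  α_4 = 1: Horner steps 3 → 5 → 3, so m(1) = 3.
  α_5 = 2: Horner steps 3 → 1 → 0, so m(2) = 0.
  α_6 = 5: Horner steps 3 → 3 → 6, so m(5) = 6.
Codeword c = [5, 6, 3, 3, 0, 6] ∈ F_7^6.


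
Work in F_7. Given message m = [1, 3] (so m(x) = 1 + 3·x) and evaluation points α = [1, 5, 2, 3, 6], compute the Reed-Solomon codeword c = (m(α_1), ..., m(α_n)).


c = [4, 2, 0, 3, 5]

Message polynomial: m(x) = 1 + 3·x (mod 7).
For each evaluation point α_i, compute m(α_i) mod 7:
  α_1 = 1: Horner steps 3 → 4, so m(1) = 4.
  α_2 = 5: Horner steps 3 → 2, so m(5) = 2.
  α_3 = 2: Horner steps 3 → 0, so m(2) = 0.
  α_4 = 3: Horner steps 3 → 3, so m(3) = 3.
  α_5 = 6: Horner steps 3 → 5, so m(6) = 5.
Codeword c = [4, 2, 0, 3, 5] ∈ F_7^5.


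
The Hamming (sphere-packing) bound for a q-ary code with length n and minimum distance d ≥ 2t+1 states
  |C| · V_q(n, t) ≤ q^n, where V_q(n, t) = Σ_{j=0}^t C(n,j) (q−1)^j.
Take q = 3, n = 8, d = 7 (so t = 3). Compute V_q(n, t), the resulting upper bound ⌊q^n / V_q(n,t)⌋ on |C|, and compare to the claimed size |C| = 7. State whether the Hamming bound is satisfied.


V_q(n, t) = 577, q^n = 6561, Hamming bound = 11, |C| = 7 ≤ bound (satisfied).

Step 1: Compute V_q(n, t) = Σ_{j=0}^3 C(n, j) (q−1)^j.
  j = 0: C(8,0)·(2)^0 = 1·1 = 1.
  j = 1: C(8,1)·(2)^1 = 8·2 = 16.
  j = 2: C(8,2)·(2)^2 = 28·4 = 112.
  j = 3: C(8,3)·(2)^3 = 56·8 = 448.
  V_q(n, t) = 1 + 16 + 112 + 448 = 577.
Step 2: q^n = 3^8 = 6561.
Step 3: Hamming bound ⌊q^n / V_q(n,t)⌋ = ⌊6561/577⌋ = 11.
Step 4: Compare |C| = 7 to 11: satisfied.
The claimed |C| lies below the Hamming bound.


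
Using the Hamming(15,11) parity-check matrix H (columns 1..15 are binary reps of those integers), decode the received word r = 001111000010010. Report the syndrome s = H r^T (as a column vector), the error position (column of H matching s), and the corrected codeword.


s = (0, 0, 0, 1)^T, error position = 1, corrected codeword c = 101111000010010

Compute s = H r^T mod 2 one row at a time:
  s_1 = 0 + 0 + 0 + 1 + 0 + 0 + 1 + 0 = 2 ≡ 0 (mod 2).
  s_2 = 1 + 1 + 1 + 0 + 0 + 0 + 1 + 0 = 4 ≡ 0 (mod 2).
  s_3 = 0 + 1 + 1 + 0 + 0 + 1 + 1 + 0 = 4 ≡ 0 (mod 2).
  s_4 = 0 + 1 + 1 + 0 + 0 + 1 + 0 + 0 = 3 ≡ 1 (mod 2).
s = (0, 0, 0, 1)^T — this equals column 1 of H (binary 0001), so error is at position 1.
Correct: flip bit 1 of r = 001111000010010 to get c = 101111000010010.


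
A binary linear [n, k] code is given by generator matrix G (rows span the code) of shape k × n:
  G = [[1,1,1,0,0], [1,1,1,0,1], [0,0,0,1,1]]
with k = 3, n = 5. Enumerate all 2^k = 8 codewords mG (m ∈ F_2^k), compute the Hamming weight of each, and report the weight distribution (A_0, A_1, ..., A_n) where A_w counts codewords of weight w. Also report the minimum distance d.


Weight distribution: A_0 = 1, A_1 = 2, A_2 = 1, A_3 = 1, A_4 = 2, A_5 = 1. Minimum distance d = 1.

Enumerate all 2^3 = 8 messages m ∈ F_2^3.
For each, compute codeword c = mG in F_2^5, then tally its weight.
  m = 000 → c = 00000, weight = 0.
  m = 100 → c = 11100, weight = 3.
  m = 010 → c = 11101, weight = 4.
  m = 110 → c = 00001, weight = 1.
  m = 001 → c = 00011, weight = 2.
  m = 101 → c = 11111, weight = 5.
  m = 011 → c = 11110, weight = 4.
  m = 111 → c = 00010, weight = 1.
Tally weights:
  weight 0: 1 codewords.
  weight 1: 2 codewords.
  weight 2: 1 codewords.
  weight 3: 1 codewords.
  weight 4: 2 codewords.
  weight 5: 1 codewords.
Minimum distance d = smallest w > 0 with A_w > 0 = 1.
Sanity: Σ A_w = 8 = 2^3 = 8 ✓.


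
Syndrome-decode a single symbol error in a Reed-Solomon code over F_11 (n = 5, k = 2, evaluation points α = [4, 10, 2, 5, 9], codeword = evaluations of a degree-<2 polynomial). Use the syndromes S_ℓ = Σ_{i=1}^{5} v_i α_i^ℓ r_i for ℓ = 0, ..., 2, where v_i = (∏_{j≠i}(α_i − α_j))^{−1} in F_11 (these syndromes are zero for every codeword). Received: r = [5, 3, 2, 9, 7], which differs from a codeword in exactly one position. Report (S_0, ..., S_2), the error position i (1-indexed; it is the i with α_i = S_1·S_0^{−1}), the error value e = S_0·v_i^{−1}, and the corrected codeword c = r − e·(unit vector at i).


S = (6, 8, 7), error at position 4, error magnitude e = 8, c = [5, 3, 2, 1, 7].

Step 1: column multipliers v_i = (∏_{j≠i}(α_i − α_j))^{−1} mod 11.
  i = 1 (α = 4): (4−10)(4−2)(4−5)(4−9) = (−6)·2·(−1)·(−5) = −60 ≡ 6, so v_1 = 6^{−1} = 2 (mod 11).
  i = 2 (α = 10): (10−4)(10−2)(10−5)(10−9) = 6·8·5·1 = 240 ≡ 9, so v_2 = 9^{−1} = 5 (mod 11).
  i = 3 (α = 2): (2−4)(2−10)(2−5)(2−9) = (−2)·(−8)·(−3)·(−7) = 336 ≡ 6, so v_3 = 6^{−1} = 2 (mod 11).
  i = 4 (α = 5): (5−4)(5−10)(5−2)(5−9) = 1·(−5)·3·(−4) = 60 ≡ 5, so v_4 = 5^{−1} = 9 (mod 11).
  i = 5 (α = 9): (9−4)(9−10)(9−2)(9−5) = 5·(−1)·7·4 = −140 ≡ 3, so v_5 = 3^{−1} = 4 (mod 11).
  v = [2, 5, 2, 9, 4].
Step 2: syndromes of r = [5, 3, 2, 9, 7] (all sums mod 11).
  S_0 = Σ v_i r_i = 2·5 + 5·3 + 2·2 + 9·9 + 4·7 = 138 ≡ 6.
  S_1 = Σ v_i α_i r_i = 2·4·5 + 5·10·3 + 2·2·2 + 9·5·9 + 4·9·7 = 855 ≡ 8.
  α_i^2 mod 11 = [5, 1, 4, 3, 4].
  S_2 = Σ v_i α_i^2 r_i = 2·5·5 + 5·1·3 + 2·4·2 + 9·3·9 + 4·4·7 = 436 ≡ 7.
  S = (6, 8, 7) ≠ 0, so r is not a codeword (an error is present).
Step 3: locate the error. For a single error e at position i, S_ℓ = v_i·e·α_i^ℓ, so α_err = S_1/S_0.
  S_0^{−1} = 6^{−1} = 2 (mod 11), so α_err = 8·2 = 16 ≡ 5 = α_4. Error position i = 4.
  Consistency check: S_2/S_1 = 7·7 = 49 ≡ 5 = α_err ✓ (single-error assumption holds).
Step 4: error magnitude e = S_0/v_4 = S_0·∏_{j≠4}(α_4 − α_j) = 6·5 = 30 ≡ 8 (mod 11).
Step 5: correct position 4: c_4 = r_4 − e = 9 − 8 ≡ 1 (mod 11). Hence c = [5, 3, 2, 1, 7].
  Check: interpolating c through the α_i gives m(x) = 10 + 7·x (degree < 2) with m(α_i) = c_i for every i, so c is indeed a codeword.


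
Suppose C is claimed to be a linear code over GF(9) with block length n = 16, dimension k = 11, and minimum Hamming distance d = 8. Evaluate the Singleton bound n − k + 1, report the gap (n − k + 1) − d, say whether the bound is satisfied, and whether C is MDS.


Singleton RHS = n − k + 1 = 6, slack = -2, bound violated (no such code; not MDS).

Singleton bound: d ≤ n − k + 1.
Here n = 16, k = 11, so n − k + 1 = 6.
Given d = 8, check d ≤ 6: NO.
Slack = (n − k + 1) − d = -2.
The slack is negative: d = 8 exceeds n − k + 1 = 6 by 2, so the Singleton bound is violated and no linear [16, 11, 8]_9 code can exist. In particular it is not MDS (MDS requires d = n − k + 1 exactly).
Description: the claimed parameters are [16, 11, 8]_9; such a code would be impossible (violates the Singleton bound).


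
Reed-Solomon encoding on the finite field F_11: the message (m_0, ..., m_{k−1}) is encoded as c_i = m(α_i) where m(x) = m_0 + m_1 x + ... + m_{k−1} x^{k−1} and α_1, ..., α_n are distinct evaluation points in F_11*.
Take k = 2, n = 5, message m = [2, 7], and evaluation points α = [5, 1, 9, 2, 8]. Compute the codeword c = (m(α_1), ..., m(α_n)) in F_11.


c = [4, 9, 10, 5, 3]

Message polynomial: m(x) = 2 + 7·x (mod 11).
For each evaluation point α_i, compute m(α_i) mod 11:
  α_1 = 5: Horner steps 7 → 4, so m(5) = 4.
  α_2 = 1: Horner steps 7 → 9, so m(1) = 9.
  α_3 = 9: Horner steps 7 → 10, so m(9) = 10.
  α_4 = 2: Horner steps 7 → 5, so m(2) = 5.
  α_5 = 8: Horner steps 7 → 3, so m(8) = 3.
Codeword c = [4, 9, 10, 5, 3] ∈ F_11^5.
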